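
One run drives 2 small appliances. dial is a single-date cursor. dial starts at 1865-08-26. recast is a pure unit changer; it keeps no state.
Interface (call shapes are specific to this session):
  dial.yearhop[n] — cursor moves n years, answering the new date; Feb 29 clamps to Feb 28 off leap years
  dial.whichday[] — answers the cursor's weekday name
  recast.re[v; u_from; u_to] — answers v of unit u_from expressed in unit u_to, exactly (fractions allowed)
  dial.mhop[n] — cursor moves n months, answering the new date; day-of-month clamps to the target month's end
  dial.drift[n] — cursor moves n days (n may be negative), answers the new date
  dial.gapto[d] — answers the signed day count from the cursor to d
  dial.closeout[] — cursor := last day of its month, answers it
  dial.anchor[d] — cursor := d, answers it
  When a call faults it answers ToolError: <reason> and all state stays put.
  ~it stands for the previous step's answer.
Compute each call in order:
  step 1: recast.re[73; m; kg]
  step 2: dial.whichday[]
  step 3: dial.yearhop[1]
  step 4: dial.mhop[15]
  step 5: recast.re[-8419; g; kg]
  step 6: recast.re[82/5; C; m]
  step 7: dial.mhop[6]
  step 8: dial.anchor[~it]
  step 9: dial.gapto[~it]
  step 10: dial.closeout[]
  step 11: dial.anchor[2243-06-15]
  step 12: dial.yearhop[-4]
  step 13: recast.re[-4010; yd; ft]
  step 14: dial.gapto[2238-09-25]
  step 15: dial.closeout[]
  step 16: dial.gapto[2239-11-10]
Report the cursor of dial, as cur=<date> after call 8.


CALL recast.re[v='73'; u_from='m'; u_to='kg']
RET  ToolError: incompatible units
CALL dial.whichday[]
RET  Saturday
CALL dial.yearhop[n='1']
RET  1866-08-26
CALL dial.mhop[n='15']
RET  1867-11-26
CALL recast.re[v='-8419'; u_from='g'; u_to='kg']
RET  -8419/1000
CALL recast.re[v='82/5'; u_from='C'; u_to='m']
RET  ToolError: incompatible units
CALL dial.mhop[n='6']
RET  1868-05-26
CALL dial.anchor[d='~it']
RET  1868-05-26
CALL dial.gapto[d='~it']
RET  0
CALL dial.closeout[]
RET  1868-05-31
CALL dial.anchor[d='2243-06-15']
RET  2243-06-15
CALL dial.yearhop[n='-4']
RET  2239-06-15
CALL recast.re[v='-4010'; u_from='yd'; u_to='ft']
RET  -12030
CALL dial.gapto[d='2238-09-25']
RET  -263
CALL dial.closeout[]
RET  2239-06-30
CALL dial.gapto[d='2239-11-10']
RET  133

Answer: cur=1868-05-26


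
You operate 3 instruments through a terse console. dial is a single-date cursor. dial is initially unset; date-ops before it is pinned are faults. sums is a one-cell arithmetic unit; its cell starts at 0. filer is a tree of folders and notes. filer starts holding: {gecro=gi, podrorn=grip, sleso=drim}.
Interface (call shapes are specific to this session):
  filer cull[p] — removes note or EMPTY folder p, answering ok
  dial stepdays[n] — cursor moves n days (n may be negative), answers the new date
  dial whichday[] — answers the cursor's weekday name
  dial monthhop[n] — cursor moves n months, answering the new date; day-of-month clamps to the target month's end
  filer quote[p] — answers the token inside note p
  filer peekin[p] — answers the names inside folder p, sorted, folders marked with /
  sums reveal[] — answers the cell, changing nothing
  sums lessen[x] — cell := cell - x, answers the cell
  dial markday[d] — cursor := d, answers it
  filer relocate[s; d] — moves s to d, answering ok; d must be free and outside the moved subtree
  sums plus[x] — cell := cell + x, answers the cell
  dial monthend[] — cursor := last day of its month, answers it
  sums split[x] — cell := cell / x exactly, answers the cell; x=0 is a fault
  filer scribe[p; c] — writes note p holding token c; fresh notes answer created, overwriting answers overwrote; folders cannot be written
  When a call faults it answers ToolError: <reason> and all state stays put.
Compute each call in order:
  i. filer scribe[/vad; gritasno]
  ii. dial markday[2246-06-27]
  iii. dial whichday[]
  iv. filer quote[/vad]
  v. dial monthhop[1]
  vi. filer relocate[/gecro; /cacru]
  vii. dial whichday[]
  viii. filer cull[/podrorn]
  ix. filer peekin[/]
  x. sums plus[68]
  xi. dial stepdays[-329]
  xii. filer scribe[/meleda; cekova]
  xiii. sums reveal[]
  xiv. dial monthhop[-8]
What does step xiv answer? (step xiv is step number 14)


# filer scribe(p→/vad, c→gritasno) == created
# dial markday(d→2246-06-27) == 2246-06-27
# dial whichday() == Saturday
# filer quote(p→/vad) == gritasno
# dial monthhop(n→1) == 2246-07-27
# filer relocate(s→/gecro, d→/cacru) == ok
# dial whichday() == Monday
# filer cull(p→/podrorn) == ok
# filer peekin(p→/) == [cacru, sleso, vad]
# sums plus(x→68) == 68
# dial stepdays(n→-329) == 2245-09-01
# filer scribe(p→/meleda, c→cekova) == created
# sums reveal() == 68
# dial monthhop(n→-8) == 2245-01-01

Answer: 2245-01-01


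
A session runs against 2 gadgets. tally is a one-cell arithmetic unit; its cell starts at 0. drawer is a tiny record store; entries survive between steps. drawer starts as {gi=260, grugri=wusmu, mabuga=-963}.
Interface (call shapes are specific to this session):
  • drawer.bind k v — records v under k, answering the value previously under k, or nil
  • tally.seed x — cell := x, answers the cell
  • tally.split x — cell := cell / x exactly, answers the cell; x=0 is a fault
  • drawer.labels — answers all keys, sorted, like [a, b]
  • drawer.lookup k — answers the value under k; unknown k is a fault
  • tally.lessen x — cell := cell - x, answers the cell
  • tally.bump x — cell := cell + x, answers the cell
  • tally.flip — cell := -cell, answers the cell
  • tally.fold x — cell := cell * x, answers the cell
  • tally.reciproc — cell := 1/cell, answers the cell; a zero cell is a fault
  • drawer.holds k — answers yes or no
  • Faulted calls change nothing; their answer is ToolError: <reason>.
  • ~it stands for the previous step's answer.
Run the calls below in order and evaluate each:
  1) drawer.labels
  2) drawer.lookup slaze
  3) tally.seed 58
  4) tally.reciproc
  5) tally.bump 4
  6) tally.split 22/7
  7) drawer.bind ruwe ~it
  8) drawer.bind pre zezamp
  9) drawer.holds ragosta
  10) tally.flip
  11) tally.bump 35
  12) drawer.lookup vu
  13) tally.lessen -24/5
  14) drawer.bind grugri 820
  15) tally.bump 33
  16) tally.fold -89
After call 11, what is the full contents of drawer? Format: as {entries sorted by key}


Answer: {gi=260, grugri=wusmu, mabuga=-963, pre=zezamp, ruwe=1631/1276}

Derivation:
Next I call drawer.labels(): [gi, grugri, mabuga].
I try drawer.lookup using k=slaze, — result: ToolError: no such key slaze.
Now I run tally.seed using x=58, yielding 58.
Invoking tally.reciproc(), and see 1/58.
Now I run tally.bump using x=4, and get 233/58.
I call tally.split using x=22/7: 1631/1276.
I call drawer.bind using k=ruwe, v=~it, → nil.
I try drawer.bind using k=pre, v=zezamp, which returns nil.
Now I run drawer.holds using k=ragosta: no.
Using tally.flip(), and get -1631/1276.
I invoke tally.bump using x=35, yielding 43029/1276.
I call drawer.lookup using k=vu: ToolError: no such key vu.
Invoking tally.lessen using x=-24/5, giving 245769/6380.
Calling drawer.bind using k=grugri, v=820: wusmu.
I run tally.bump using x=33, and observe 456309/6380.
I use tally.fold using x=-89, giving -40611501/6380.


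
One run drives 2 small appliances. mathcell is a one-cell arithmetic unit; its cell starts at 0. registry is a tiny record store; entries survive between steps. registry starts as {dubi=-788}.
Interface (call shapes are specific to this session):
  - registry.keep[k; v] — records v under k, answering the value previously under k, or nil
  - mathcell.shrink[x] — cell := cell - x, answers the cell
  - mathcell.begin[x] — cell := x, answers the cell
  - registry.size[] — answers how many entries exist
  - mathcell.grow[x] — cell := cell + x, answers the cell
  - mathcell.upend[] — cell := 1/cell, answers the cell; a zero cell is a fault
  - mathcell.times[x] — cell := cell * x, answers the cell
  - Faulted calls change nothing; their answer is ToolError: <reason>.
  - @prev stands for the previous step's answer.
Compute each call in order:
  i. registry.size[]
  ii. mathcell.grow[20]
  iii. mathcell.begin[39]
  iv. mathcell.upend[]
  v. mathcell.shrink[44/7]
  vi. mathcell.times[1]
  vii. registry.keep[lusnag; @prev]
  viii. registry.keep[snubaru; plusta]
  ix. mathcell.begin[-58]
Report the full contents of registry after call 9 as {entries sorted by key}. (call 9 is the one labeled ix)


Step: registry.size[]
Result: 1
Step: mathcell.grow[x: 20]
Result: 20
Step: mathcell.begin[x: 39]
Result: 39
Step: mathcell.upend[]
Result: 1/39
Step: mathcell.shrink[x: 44/7]
Result: -1709/273
Step: mathcell.times[x: 1]
Result: -1709/273
Step: registry.keep[k: lusnag; v: @prev]
Result: nil
Step: registry.keep[k: snubaru; v: plusta]
Result: nil
Step: mathcell.begin[x: -58]
Result: -58

Answer: {dubi=-788, lusnag=-1709/273, snubaru=plusta}


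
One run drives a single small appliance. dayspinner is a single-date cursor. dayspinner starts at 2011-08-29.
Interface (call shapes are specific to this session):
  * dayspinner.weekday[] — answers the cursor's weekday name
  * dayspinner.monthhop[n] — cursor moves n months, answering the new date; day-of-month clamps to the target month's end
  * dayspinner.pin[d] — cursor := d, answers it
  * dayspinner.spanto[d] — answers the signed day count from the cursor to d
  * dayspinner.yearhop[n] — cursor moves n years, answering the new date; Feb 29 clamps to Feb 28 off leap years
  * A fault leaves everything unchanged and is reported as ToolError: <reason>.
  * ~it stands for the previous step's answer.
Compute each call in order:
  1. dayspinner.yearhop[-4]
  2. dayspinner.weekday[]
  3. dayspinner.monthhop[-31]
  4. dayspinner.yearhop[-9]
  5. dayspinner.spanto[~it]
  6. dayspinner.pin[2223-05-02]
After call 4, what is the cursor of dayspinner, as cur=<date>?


Answer: cur=1996-01-29

Derivation:
[in] dayspinner.yearhop n→-4
[out] 2007-08-29
[in] dayspinner.weekday
[out] Wednesday
[in] dayspinner.monthhop n→-31
[out] 2005-01-29
[in] dayspinner.yearhop n→-9
[out] 1996-01-29
[in] dayspinner.spanto d→~it
[out] 0
[in] dayspinner.pin d→2223-05-02
[out] 2223-05-02


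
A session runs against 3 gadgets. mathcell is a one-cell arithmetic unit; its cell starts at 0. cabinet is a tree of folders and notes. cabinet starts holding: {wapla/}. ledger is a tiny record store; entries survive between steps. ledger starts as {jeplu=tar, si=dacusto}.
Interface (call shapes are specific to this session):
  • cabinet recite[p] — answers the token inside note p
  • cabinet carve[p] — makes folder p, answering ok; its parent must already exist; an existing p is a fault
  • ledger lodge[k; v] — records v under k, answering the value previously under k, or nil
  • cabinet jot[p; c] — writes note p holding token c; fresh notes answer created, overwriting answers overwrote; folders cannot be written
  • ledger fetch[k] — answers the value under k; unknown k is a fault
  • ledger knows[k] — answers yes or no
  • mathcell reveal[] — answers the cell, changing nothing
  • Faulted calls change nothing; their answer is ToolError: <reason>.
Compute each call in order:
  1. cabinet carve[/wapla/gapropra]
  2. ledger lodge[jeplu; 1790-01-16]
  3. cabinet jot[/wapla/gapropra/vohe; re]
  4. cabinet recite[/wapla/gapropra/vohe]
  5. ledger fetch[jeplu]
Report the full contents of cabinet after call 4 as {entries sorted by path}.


// 1. cabinet carve(/wapla/gapropra) : ok
// 2. ledger lodge(jeplu, 1790-01-16) : tar
// 3. cabinet jot(/wapla/gapropra/vohe, re) : created
// 4. cabinet recite(/wapla/gapropra/vohe) : re
// 5. ledger fetch(jeplu) : 1790-01-16

Answer: {wapla/, wapla/gapropra/, wapla/gapropra/vohe=re}


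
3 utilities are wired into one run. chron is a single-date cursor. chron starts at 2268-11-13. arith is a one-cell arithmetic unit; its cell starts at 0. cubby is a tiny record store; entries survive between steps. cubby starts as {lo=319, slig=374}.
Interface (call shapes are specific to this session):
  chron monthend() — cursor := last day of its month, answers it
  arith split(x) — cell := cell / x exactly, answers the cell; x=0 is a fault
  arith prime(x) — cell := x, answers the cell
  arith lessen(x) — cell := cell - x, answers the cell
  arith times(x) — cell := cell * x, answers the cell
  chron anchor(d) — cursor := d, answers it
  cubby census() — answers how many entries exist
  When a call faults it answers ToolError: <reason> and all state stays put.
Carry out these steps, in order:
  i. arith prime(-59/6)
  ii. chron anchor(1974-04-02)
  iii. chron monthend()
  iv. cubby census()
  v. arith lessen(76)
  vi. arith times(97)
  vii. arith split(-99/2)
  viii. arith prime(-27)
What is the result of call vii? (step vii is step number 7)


Answer: 49955/297

Derivation:
// arith prime(x→-59/6) == -59/6
// chron anchor(d→1974-04-02) == 1974-04-02
// chron monthend() == 1974-04-30
// cubby census() == 2
// arith lessen(x→76) == -515/6
// arith times(x→97) == -49955/6
// arith split(x→-99/2) == 49955/297
// arith prime(x→-27) == -27


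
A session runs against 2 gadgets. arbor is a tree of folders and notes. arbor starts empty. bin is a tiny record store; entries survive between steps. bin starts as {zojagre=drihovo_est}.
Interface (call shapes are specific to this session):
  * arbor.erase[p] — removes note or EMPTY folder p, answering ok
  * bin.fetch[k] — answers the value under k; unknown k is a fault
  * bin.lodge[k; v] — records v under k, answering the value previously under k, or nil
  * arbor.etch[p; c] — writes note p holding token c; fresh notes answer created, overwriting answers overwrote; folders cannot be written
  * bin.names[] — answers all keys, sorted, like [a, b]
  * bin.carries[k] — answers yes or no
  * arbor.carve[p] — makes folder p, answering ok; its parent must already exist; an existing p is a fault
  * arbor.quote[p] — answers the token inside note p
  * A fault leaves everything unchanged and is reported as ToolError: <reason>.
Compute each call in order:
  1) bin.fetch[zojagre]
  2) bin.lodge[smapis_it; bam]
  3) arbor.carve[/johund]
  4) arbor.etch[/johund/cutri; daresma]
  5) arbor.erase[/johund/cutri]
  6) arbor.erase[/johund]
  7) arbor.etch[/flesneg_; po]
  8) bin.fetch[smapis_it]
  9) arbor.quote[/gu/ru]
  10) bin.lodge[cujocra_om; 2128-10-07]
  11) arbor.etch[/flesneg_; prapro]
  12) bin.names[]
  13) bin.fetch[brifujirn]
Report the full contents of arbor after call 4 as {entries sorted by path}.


Answer: {johund/, johund/cutri=daresma}

Derivation:
==> bin.fetch(k: zojagre)
<== drihovo_est
==> bin.lodge(k: smapis_it, v: bam)
<== nil
==> arbor.carve(p: /johund)
<== ok
==> arbor.etch(p: /johund/cutri, c: daresma)
<== created
==> arbor.erase(p: /johund/cutri)
<== ok
==> arbor.erase(p: /johund)
<== ok
==> arbor.etch(p: /flesneg_, c: po)
<== created
==> bin.fetch(k: smapis_it)
<== bam
==> arbor.quote(p: /gu/ru)
<== ToolError: not found
==> bin.lodge(k: cujocra_om, v: 2128-10-07)
<== nil
==> arbor.etch(p: /flesneg_, c: prapro)
<== overwrote
==> bin.names()
<== [cujocra_om, smapis_it, zojagre]
==> bin.fetch(k: brifujirn)
<== ToolError: no such key brifujirn


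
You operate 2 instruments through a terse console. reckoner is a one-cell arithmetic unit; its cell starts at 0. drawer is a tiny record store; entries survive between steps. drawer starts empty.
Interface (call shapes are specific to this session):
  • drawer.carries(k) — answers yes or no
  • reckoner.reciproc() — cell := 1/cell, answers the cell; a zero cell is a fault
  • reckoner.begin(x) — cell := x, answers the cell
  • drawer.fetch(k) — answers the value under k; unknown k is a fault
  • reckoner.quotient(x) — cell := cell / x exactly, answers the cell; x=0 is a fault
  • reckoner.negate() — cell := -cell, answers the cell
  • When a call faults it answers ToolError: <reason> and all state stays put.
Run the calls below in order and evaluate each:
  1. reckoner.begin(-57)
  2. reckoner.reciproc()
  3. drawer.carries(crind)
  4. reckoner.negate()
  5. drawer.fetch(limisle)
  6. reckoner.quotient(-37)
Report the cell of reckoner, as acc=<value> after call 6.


Answer: acc=-1/2109

Derivation:
~$ reckoner.begin -57
= -57
~$ reckoner.reciproc
= -1/57
~$ drawer.carries crind
= no
~$ reckoner.negate
= 1/57
~$ drawer.fetch limisle
= ToolError: no such key limisle
~$ reckoner.quotient -37
= -1/2109


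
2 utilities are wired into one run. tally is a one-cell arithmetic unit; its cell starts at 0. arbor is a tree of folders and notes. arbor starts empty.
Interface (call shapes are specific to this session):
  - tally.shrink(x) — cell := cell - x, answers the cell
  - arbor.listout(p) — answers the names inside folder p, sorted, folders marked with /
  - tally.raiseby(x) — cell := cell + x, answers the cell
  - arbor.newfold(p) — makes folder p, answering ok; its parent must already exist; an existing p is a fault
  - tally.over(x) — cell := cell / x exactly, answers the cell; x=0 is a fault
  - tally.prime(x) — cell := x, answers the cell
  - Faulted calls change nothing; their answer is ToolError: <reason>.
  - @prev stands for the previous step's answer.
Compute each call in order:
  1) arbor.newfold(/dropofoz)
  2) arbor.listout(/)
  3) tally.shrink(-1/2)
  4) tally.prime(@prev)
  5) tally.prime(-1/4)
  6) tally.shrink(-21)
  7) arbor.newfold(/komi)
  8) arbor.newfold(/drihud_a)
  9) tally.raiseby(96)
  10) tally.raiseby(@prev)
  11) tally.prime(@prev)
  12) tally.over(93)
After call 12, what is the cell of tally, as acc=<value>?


Answer: acc=467/186

Derivation:
$ newfold p='/dropofoz'
[out] ok
$ listout p='/'
[out] [dropofoz/]
$ shrink x='-1/2'
[out] 1/2
$ prime x='@prev'
[out] 1/2
$ prime x='-1/4'
[out] -1/4
$ shrink x='-21'
[out] 83/4
$ newfold p='/komi'
[out] ok
$ newfold p='/drihud_a'
[out] ok
$ raiseby x='96'
[out] 467/4
$ raiseby x='@prev'
[out] 467/2
$ prime x='@prev'
[out] 467/2
$ over x='93'
[out] 467/186


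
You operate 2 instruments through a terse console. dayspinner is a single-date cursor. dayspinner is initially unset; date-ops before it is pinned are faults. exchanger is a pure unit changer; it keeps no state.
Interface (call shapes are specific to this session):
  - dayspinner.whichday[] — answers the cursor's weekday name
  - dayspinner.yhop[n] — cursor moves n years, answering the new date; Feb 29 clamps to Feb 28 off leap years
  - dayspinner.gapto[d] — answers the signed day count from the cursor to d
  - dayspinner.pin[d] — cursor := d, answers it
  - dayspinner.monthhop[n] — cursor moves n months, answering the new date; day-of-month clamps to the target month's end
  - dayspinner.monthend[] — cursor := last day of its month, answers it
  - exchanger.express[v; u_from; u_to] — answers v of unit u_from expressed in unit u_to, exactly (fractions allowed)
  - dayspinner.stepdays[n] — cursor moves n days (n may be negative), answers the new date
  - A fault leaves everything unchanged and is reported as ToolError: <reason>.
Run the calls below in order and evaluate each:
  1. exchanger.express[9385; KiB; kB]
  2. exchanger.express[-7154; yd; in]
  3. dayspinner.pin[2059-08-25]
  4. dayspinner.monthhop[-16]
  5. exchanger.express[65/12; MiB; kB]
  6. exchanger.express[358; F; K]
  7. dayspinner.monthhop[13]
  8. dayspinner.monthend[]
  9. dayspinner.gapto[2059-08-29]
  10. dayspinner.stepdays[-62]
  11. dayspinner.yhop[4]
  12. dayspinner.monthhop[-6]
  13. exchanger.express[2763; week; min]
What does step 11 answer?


;; 1. express(v=9385, u_from=KiB, u_to=kB) : 240256/25
;; 2. express(v=-7154, u_from=yd, u_to=in) : -257544
;; 3. pin(d=2059-08-25) : 2059-08-25
;; 4. monthhop(n=-16) : 2058-04-25
;; 5. express(v=65/12, u_from=MiB, u_to=kB) : 425984/75
;; 6. express(v=358, u_from=F, u_to=K) : 81767/180
;; 7. monthhop(n=13) : 2059-05-25
;; 8. monthend() : 2059-05-31
;; 9. gapto(d=2059-08-29) : 90
;; 10. stepdays(n=-62) : 2059-03-30
;; 11. yhop(n=4) : 2063-03-30
;; 12. monthhop(n=-6) : 2062-09-30
;; 13. express(v=2763, u_from=week, u_to=min) : 27851040

Answer: 2063-03-30


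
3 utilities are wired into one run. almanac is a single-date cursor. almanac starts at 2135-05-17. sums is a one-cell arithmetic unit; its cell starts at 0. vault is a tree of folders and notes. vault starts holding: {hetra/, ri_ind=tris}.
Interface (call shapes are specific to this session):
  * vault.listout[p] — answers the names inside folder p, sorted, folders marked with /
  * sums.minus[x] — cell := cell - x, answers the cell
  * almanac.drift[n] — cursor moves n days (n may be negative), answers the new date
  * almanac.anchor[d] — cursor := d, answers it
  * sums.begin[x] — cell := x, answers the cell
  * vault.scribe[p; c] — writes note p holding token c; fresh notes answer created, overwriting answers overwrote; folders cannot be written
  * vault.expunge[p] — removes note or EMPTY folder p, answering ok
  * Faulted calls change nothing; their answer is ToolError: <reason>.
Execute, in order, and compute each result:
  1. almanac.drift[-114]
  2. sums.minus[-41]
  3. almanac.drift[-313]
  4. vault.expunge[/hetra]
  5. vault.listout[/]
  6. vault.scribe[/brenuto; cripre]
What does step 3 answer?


Answer: 2134-03-16

Derivation:
Act: almanac.drift[n=-114]
Obs: 2135-01-23
Act: sums.minus[x=-41]
Obs: 41
Act: almanac.drift[n=-313]
Obs: 2134-03-16
Act: vault.expunge[p=/hetra]
Obs: ok
Act: vault.listout[p=/]
Obs: [ri_ind]
Act: vault.scribe[p=/brenuto; c=cripre]
Obs: created


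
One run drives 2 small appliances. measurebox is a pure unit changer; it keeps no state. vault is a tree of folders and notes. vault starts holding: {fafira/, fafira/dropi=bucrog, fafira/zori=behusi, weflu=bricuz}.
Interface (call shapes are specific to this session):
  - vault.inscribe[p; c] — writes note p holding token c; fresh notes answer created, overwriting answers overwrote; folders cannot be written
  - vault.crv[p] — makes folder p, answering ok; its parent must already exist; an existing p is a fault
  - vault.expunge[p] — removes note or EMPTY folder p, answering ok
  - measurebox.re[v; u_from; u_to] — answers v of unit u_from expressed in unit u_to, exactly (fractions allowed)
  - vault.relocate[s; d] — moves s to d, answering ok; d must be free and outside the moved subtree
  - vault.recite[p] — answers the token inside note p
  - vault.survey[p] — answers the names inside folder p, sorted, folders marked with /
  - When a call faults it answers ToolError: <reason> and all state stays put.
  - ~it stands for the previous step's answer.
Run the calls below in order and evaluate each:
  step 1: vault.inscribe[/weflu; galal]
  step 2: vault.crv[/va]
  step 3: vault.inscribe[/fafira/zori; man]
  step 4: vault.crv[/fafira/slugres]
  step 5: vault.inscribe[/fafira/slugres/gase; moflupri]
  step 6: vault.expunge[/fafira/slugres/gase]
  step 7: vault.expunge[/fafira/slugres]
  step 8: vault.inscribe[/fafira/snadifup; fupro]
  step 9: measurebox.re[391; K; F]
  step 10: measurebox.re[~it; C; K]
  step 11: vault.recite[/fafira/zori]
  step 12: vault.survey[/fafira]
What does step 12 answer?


Answer: [dropi, snadifup, zori]

Derivation:
~$ inscribe p: /weflu c: galal
  overwrote
~$ crv p: /va
  ok
~$ inscribe p: /fafira/zori c: man
  overwrote
~$ crv p: /fafira/slugres
  ok
~$ inscribe p: /fafira/slugres/gase c: moflupri
  created
~$ expunge p: /fafira/slugres/gase
  ok
~$ expunge p: /fafira/slugres
  ok
~$ inscribe p: /fafira/snadifup c: fupro
  created
~$ re v: 391 u_from: K u_to: F
  24413/100
~$ re v: ~it u_from: C u_to: K
  12932/25
~$ recite p: /fafira/zori
  man
~$ survey p: /fafira
  [dropi, snadifup, zori]


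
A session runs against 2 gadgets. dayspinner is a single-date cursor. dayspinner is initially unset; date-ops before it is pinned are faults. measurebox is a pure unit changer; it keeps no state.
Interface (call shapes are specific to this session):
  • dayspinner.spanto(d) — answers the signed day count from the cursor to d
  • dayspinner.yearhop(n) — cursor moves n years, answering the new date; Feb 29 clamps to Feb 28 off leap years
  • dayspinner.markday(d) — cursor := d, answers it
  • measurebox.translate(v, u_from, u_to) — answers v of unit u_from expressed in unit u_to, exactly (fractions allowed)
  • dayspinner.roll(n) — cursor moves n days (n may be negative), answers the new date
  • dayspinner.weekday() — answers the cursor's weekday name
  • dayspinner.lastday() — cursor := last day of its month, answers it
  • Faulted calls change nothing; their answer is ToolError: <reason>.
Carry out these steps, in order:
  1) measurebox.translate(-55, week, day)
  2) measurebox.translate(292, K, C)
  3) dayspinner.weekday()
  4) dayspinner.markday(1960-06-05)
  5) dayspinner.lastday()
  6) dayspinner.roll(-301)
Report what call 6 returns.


Answer: 1959-09-03

Derivation:
·→ measurebox.translate(v: -55, u_from: week, u_to: day)
·← -385
·→ measurebox.translate(v: 292, u_from: K, u_to: C)
·← 377/20
·→ dayspinner.weekday()
·← ToolError: no date set
·→ dayspinner.markday(d: 1960-06-05)
·← 1960-06-05
·→ dayspinner.lastday()
·← 1960-06-30
·→ dayspinner.roll(n: -301)
·← 1959-09-03


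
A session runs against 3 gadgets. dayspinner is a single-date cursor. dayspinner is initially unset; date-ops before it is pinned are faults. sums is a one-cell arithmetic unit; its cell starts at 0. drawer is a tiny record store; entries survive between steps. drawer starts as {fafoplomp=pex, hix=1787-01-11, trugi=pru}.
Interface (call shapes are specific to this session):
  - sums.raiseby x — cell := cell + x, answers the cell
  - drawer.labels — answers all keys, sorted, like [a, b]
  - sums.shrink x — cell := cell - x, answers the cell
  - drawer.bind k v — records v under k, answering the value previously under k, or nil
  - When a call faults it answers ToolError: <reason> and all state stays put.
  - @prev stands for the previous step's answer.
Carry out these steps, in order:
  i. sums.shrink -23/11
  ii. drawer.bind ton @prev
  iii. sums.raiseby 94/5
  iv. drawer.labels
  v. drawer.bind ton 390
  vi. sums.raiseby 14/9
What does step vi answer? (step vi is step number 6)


-> sums.shrink(-23/11)
<- 23/11
-> drawer.bind(ton, @prev)
<- nil
-> sums.raiseby(94/5)
<- 1149/55
-> drawer.labels()
<- [fafoplomp, hix, ton, trugi]
-> drawer.bind(ton, 390)
<- 23/11
-> sums.raiseby(14/9)
<- 11111/495

Answer: 11111/495


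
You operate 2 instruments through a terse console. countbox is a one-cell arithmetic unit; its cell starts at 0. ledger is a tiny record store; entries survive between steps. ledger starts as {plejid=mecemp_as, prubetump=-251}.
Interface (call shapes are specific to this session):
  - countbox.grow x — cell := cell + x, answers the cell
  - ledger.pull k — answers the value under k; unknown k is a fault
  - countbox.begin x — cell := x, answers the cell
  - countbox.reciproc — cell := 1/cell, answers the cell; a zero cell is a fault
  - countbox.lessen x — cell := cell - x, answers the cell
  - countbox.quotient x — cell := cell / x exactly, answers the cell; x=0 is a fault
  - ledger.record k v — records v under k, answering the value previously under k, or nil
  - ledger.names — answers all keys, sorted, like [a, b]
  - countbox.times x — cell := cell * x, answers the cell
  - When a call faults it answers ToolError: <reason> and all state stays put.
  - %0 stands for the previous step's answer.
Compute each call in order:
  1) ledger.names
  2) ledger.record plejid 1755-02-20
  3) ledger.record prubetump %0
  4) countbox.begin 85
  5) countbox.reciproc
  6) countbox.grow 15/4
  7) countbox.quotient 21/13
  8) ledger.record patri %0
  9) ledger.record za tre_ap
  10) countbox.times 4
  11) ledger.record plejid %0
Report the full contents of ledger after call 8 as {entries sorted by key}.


% ledger.names
  [plejid, prubetump]
% ledger.record k='plejid' v='1755-02-20'
  mecemp_as
% ledger.record k='prubetump' v='%0'
  -251
% countbox.begin x='85'
  85
% countbox.reciproc
  1/85
% countbox.grow x='15/4'
  1279/340
% countbox.quotient x='21/13'
  16627/7140
% ledger.record k='patri' v='%0'
  nil
% ledger.record k='za' v='tre_ap'
  nil
% countbox.times x='4'
  16627/1785
% ledger.record k='plejid' v='%0'
  1755-02-20

Answer: {patri=16627/7140, plejid=1755-02-20, prubetump=mecemp_as}


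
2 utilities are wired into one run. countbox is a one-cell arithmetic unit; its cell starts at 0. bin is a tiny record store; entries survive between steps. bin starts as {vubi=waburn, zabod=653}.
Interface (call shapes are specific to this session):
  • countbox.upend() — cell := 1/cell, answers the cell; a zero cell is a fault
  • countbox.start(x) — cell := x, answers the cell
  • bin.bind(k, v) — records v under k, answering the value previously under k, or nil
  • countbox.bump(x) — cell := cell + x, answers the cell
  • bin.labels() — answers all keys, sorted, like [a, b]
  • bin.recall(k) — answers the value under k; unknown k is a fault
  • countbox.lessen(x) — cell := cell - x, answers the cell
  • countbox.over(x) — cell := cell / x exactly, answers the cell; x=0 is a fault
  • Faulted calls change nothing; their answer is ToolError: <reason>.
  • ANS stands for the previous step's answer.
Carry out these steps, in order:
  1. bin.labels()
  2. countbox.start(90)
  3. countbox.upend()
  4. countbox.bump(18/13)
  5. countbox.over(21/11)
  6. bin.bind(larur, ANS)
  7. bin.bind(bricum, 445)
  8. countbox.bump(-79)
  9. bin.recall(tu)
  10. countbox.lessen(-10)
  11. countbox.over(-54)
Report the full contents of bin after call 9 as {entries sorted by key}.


Answer: {bricum=445, larur=17963/24570, vubi=waburn, zabod=653}

Derivation:
~$ labels
[out] [vubi, zabod]
~$ start 90
[out] 90
~$ upend
[out] 1/90
~$ bump 18/13
[out] 1633/1170
~$ over 21/11
[out] 17963/24570
~$ bind larur ANS
[out] nil
~$ bind bricum 445
[out] nil
~$ bump -79
[out] -1923067/24570
~$ recall tu
[out] ToolError: no such key tu
~$ lessen -10
[out] -1677367/24570
~$ over -54
[out] 1677367/1326780


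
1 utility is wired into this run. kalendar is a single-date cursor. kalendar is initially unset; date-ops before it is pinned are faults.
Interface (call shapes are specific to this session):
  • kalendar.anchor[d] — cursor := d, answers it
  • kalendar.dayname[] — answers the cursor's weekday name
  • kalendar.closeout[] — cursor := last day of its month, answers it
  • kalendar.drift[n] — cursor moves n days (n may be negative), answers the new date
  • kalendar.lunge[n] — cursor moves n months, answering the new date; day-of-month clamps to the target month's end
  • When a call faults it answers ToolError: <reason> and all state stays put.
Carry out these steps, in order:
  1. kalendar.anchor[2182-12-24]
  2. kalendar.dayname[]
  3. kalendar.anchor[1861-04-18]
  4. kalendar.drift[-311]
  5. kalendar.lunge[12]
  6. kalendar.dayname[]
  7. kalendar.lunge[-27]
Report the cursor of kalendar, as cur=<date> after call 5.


Answer: cur=1861-06-11

Derivation:
Next I call anchor with d: 2182-12-24, — result: 2182-12-24.
Then dayname, — result: Tuesday.
I invoke anchor with d: 1861-04-18, — result: 1861-04-18.
Using drift with n: -311, and observe 1860-06-11.
Then lunge with n: 12, — result: 1861-06-11.
I run dayname(), → Tuesday.
I use lunge with n: -27: 1859-03-11.


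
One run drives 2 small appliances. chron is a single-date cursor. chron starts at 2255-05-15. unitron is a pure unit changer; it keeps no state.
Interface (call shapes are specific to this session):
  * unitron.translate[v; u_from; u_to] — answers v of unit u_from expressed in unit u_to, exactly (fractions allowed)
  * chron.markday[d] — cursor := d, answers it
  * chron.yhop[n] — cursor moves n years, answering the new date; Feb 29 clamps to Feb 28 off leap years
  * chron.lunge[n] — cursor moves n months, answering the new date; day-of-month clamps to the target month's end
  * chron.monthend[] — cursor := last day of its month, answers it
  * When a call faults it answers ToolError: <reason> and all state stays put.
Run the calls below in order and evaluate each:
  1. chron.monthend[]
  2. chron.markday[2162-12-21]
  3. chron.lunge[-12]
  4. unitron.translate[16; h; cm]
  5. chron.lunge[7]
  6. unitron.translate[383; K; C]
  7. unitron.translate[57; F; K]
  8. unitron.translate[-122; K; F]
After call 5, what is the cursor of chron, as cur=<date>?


Calling chron.monthend(), and see 2255-05-31.
Using chron.markday(d=2162-12-21): 2162-12-21.
Next I call chron.lunge(n=-12), — result: 2161-12-21.
I call unitron.translate(v=16, u_from=h, u_to=cm): ToolError: incompatible units.
Now I run chron.lunge(n=7), and get 2162-07-21.
I call unitron.translate(v=383, u_from=K, u_to=C), and see 2197/20.
I try unitron.translate(v=57, u_from=F, u_to=K), which returns 51667/180.
Then unitron.translate(v=-122, u_from=K, u_to=F), yielding -67927/100.

Answer: cur=2162-07-21


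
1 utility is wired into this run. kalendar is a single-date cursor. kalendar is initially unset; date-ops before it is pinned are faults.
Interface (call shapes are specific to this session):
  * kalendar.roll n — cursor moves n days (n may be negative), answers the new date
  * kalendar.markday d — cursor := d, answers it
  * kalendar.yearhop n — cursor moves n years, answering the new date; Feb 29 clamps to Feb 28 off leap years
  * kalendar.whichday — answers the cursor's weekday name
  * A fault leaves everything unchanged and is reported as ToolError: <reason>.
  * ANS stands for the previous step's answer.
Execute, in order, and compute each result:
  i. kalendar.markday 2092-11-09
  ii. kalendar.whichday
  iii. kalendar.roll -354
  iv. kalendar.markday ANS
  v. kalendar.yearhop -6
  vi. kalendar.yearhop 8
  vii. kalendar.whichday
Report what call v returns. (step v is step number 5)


// kalendar.markday(d: 2092-11-09) : 2092-11-09
// kalendar.whichday() : Sunday
// kalendar.roll(n: -354) : 2091-11-21
// kalendar.markday(d: ANS) : 2091-11-21
// kalendar.yearhop(n: -6) : 2085-11-21
// kalendar.yearhop(n: 8) : 2093-11-21
// kalendar.whichday() : Saturday

Answer: 2085-11-21


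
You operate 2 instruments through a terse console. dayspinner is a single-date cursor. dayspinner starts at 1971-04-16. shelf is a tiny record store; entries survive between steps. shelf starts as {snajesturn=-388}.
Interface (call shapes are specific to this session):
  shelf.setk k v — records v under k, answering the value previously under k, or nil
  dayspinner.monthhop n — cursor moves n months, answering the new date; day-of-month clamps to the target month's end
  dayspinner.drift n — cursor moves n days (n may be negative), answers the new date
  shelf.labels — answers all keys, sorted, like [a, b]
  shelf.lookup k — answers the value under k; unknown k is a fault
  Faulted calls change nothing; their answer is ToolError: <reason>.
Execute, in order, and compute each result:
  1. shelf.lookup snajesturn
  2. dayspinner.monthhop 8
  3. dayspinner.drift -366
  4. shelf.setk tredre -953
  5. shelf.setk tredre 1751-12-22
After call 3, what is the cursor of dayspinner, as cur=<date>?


Answer: cur=1970-12-15

Derivation:
·→ shelf.lookup(k=snajesturn)
·← -388
·→ dayspinner.monthhop(n=8)
·← 1971-12-16
·→ dayspinner.drift(n=-366)
·← 1970-12-15
·→ shelf.setk(k=tredre, v=-953)
·← nil
·→ shelf.setk(k=tredre, v=1751-12-22)
·← -953


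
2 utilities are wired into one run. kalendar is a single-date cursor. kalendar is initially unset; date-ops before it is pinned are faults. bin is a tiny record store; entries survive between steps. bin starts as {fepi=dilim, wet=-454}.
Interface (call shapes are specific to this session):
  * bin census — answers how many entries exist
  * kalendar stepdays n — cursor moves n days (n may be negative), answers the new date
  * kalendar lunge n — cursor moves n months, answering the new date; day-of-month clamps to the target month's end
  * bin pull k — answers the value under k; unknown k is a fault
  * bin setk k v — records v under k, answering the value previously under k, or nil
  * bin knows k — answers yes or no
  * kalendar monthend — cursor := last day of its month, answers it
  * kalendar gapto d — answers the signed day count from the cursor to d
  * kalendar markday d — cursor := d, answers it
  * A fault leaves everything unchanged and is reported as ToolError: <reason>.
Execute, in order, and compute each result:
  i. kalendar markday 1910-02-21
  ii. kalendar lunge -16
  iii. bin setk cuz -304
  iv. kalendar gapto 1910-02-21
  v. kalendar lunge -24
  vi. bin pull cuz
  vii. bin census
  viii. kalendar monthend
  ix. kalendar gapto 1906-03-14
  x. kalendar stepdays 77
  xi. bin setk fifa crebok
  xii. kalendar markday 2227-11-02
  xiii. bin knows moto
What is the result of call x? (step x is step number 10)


Answer: 1907-01-16

Derivation:
# kalendar markday(d→1910-02-21) : 1910-02-21
# kalendar lunge(n→-16) : 1908-10-21
# bin setk(k→cuz, v→-304) : nil
# kalendar gapto(d→1910-02-21) : 488
# kalendar lunge(n→-24) : 1906-10-21
# bin pull(k→cuz) : -304
# bin census() : 3
# kalendar monthend() : 1906-10-31
# kalendar gapto(d→1906-03-14) : -231
# kalendar stepdays(n→77) : 1907-01-16
# bin setk(k→fifa, v→crebok) : nil
# kalendar markday(d→2227-11-02) : 2227-11-02
# bin knows(k→moto) : no


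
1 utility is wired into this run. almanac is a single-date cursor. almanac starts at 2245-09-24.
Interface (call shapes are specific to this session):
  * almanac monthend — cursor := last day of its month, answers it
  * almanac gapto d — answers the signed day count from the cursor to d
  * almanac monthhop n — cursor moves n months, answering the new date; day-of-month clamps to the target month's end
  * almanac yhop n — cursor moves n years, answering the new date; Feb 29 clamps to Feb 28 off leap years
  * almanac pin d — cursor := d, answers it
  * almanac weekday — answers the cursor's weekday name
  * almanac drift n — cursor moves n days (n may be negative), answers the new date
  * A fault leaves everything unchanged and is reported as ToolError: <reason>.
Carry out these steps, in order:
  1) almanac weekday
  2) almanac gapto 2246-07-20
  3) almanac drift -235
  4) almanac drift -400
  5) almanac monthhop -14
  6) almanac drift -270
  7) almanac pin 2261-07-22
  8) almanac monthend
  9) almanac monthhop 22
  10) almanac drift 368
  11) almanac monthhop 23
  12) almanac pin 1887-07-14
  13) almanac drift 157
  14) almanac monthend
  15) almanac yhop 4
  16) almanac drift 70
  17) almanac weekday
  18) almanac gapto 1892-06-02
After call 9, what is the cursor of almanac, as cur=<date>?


-- almanac weekday() : Wednesday
-- almanac gapto(d→2246-07-20) : 299
-- almanac drift(n→-235) : 2245-02-01
-- almanac drift(n→-400) : 2243-12-29
-- almanac monthhop(n→-14) : 2242-10-29
-- almanac drift(n→-270) : 2242-02-01
-- almanac pin(d→2261-07-22) : 2261-07-22
-- almanac monthend() : 2261-07-31
-- almanac monthhop(n→22) : 2263-05-31
-- almanac drift(n→368) : 2264-06-02
-- almanac monthhop(n→23) : 2266-05-02
-- almanac pin(d→1887-07-14) : 1887-07-14
-- almanac drift(n→157) : 1887-12-18
-- almanac monthend() : 1887-12-31
-- almanac yhop(n→4) : 1891-12-31
-- almanac drift(n→70) : 1892-03-10
-- almanac weekday() : Thursday
-- almanac gapto(d→1892-06-02) : 84

Answer: cur=2263-05-31


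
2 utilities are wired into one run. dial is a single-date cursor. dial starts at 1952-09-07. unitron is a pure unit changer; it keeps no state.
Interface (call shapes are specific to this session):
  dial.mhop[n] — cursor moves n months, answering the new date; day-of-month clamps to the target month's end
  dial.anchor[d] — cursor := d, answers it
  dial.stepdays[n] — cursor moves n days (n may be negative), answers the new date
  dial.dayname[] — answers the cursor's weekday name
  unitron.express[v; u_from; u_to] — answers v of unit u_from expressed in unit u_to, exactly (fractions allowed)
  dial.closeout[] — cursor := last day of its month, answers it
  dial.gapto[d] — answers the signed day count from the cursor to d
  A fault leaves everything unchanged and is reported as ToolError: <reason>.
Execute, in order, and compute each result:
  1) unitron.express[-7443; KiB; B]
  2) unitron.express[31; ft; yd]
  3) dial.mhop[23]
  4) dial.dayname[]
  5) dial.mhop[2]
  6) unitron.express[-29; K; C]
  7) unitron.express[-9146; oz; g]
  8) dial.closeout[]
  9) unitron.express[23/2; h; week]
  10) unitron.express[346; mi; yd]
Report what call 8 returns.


# 1. express(v='-7443', u_from='KiB', u_to='B') -> -7621632
# 2. express(v='31', u_from='ft', u_to='yd') -> 31/3
# 3. mhop(n='23') -> 1954-08-07
# 4. dayname() -> Saturday
# 5. mhop(n='2') -> 1954-10-07
# 6. express(v='-29', u_from='K', u_to='C') -> -6043/20
# 7. express(v='-9146', u_from='oz', u_to='g') -> -207427790801/800000
# 8. closeout() -> 1954-10-31
# 9. express(v='23/2', u_from='h', u_to='week') -> 23/336
# 10. express(v='346', u_from='mi', u_to='yd') -> 608960

Answer: 1954-10-31
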